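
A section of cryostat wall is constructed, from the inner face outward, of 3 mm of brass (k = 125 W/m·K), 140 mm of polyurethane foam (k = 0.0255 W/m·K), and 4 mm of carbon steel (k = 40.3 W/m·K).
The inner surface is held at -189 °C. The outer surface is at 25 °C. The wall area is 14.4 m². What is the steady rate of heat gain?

Q ≈ 561 W

Series thermal resistances:
R_brass = L/(kA) = 0.003/(125×14.4) = 1.667×10^-6 K/W
R_polyurethane foam = L/(kA) = 0.14/(0.0255×14.4) = 0.3813 K/W
R_carbon steel = L/(kA) = 0.004/(40.3×14.4) = 6.893×10^-6 K/W
R_total = 0.3813 K/W
Q = ΔT / R_total = 214 / 0.3813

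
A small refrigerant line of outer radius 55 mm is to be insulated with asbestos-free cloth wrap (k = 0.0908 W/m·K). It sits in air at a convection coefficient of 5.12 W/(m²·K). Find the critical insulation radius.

For a cylinder r_cr = k/h = 0.0908/5.12
r_cr = 17.7 mm; since the bare radius (55 mm) is above r_cr, any added insulation will reduce heat loss.

r_cr ≈ 17.7 mm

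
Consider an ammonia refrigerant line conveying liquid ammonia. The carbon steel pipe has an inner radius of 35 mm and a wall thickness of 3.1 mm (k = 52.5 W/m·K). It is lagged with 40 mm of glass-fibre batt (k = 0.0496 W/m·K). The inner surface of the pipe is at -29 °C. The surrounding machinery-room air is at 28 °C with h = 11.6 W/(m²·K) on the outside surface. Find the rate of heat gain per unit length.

q′ ≈ 23 W/m

For a radial system each layer contributes R = ln(r_out/r_in)/(2πkL); films add R = 1/(hA).
R_carbon steel pipe wall = ln(38.1/35)/(2π×52.5×1) = 2.573×10^-4 K/W
R_glass-fibre batt = ln(78.1/38.1)/(2π×0.0496×1) = 2.303 K/W
R_outer film = 1/(h_o·2πr_oL) = 1/(11.6×2π×0.0781×1) = 0.1757 K/W
R_total = 2.479 K/W
Q = ΔT/R_total = 57/2.479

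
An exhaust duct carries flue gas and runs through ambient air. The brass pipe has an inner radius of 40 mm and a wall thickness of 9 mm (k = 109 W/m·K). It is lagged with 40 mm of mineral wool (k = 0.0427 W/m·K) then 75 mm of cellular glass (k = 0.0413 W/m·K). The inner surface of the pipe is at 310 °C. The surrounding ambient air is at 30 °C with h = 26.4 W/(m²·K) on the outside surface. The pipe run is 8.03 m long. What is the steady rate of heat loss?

Cylindrical conduction, so R = ln(r₂/r₁)/(2πkL) per layer, in series:
R_brass pipe wall = ln(49/40)/(2π×109×8.03) = 3.69×10^-5 K/W
R_mineral wool = ln(89/49)/(2π×0.0427×8.03) = 0.277 K/W
R_cellular glass = ln(164/89)/(2π×0.0413×8.03) = 0.2933 K/W
R_outer film = 1/(h_o·2πr_oL) = 1/(26.4×2π×0.164×8.03) = 0.004578 K/W
R_total = 0.575 K/W
Q = ΔT/R_total = 280/0.575

Q ≈ 487 W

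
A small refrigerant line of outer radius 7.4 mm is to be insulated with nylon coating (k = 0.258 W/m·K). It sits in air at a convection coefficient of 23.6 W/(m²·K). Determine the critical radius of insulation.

r_cr ≈ 10.9 mm

For a cylinder r_cr = k/h = 0.258/23.6
r_cr = 10.9 mm; since the bare radius (7.4 mm) is below r_cr, adding a thin layer of insulation will *increase* heat loss.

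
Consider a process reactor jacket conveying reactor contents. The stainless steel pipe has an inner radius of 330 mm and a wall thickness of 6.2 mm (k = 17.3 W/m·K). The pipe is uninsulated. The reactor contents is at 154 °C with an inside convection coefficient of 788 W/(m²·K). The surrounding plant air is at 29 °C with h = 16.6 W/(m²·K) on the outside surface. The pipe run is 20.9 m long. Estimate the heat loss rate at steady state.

Per-layer cylindrical resistances, series-summed:
R_inner film = 1/(h_i·2πr₁L) = 1/(788×2π×0.33×20.9) = 2.928×10^-5 K/W
R_stainless steel pipe wall = ln(336.2/330)/(2π×17.3×20.9) = 8.193×10^-6 K/W
R_outer film = 1/(h_o·2πr_oL) = 1/(16.6×2π×0.3362×20.9) = 0.001364 K/W
R_total = 0.001402 K/W
Q = ΔT/R_total = 125/0.001402

Q ≈ 89200 W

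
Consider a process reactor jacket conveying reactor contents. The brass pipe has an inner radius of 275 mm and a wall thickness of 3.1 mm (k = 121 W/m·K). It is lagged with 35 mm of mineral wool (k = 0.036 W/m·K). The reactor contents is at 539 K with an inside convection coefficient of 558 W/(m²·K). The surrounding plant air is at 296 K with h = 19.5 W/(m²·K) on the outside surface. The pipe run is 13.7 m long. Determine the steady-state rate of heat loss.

Q ≈ 6040 W

Treating each annulus and film as a series resistance:
R_inner film = 1/(h_i·2πr₁L) = 1/(558×2π×0.275×13.7) = 7.571×10^-5 K/W
R_brass pipe wall = ln(278.1/275)/(2π×121×13.7) = 1.076×10^-6 K/W
R_mineral wool = ln(313.1/278.1)/(2π×0.036×13.7) = 0.03825 K/W
R_outer film = 1/(h_o·2πr_oL) = 1/(19.5×2π×0.3131×13.7) = 0.001903 K/W
R_total = 0.04023 K/W
Q = ΔT/R_total = 243/0.04023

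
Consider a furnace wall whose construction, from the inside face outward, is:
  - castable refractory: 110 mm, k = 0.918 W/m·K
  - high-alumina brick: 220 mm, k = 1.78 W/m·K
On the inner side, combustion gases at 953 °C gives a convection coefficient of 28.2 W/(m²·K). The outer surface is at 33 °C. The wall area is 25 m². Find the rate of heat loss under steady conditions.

Q ≈ 82500 W

Treating each layer as a thermal resistance in series:
R_inner film = 1/(h_i·A) = 1/(28.2×25) = 0.001418 K/W
R_castable refractory = L/(kA) = 0.11/(0.918×25) = 0.004793 K/W
R_high-alumina brick = L/(kA) = 0.22/(1.78×25) = 0.004944 K/W
R_total = 0.01116 K/W
Q = ΔT / R_total = 920 / 0.01116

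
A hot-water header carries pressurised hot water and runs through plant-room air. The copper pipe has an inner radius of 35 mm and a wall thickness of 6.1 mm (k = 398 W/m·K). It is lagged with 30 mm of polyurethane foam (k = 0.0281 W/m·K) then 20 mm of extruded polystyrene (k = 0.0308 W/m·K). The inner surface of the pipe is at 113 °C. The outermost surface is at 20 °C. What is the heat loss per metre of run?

q′ ≈ 21.2 W/m

Cylindrical conduction, so R = ln(r₂/r₁)/(2πkL) per layer, in series:
R_copper pipe wall = ln(41.1/35)/(2π×398×1) = 6.425×10^-5 K/W
R_polyurethane foam = ln(71.1/41.1)/(2π×0.0281×1) = 3.104 K/W
R_extruded polystyrene = ln(91.1/71.1)/(2π×0.0308×1) = 1.281 K/W
R_total = 4.385 K/W
Q = ΔT/R_total = 93/4.385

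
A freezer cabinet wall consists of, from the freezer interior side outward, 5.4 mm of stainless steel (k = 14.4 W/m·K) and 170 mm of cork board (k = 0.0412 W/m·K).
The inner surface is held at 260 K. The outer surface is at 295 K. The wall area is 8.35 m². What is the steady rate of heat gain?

Treating each layer as a thermal resistance in series:
R_stainless steel = L/(kA) = 0.0054/(14.4×8.35) = 4.491×10^-5 K/W
R_cork board = L/(kA) = 0.17/(0.0412×8.35) = 0.4942 K/W
R_total = 0.4942 K/W
Q = ΔT / R_total = 35 / 0.4942

Q ≈ 70.8 W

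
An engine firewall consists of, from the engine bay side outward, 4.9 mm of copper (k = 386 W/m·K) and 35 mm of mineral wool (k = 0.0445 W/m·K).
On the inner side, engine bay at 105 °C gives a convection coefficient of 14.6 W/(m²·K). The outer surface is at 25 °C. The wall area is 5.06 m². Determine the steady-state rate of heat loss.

Q ≈ 473 W

Model the wall as resistances in series:
R_inner film = 1/(h_i·A) = 1/(14.6×5.06) = 0.01354 K/W
R_copper = L/(kA) = 0.0049/(386×5.06) = 2.509×10^-6 K/W
R_mineral wool = L/(kA) = 0.035/(0.0445×5.06) = 0.1554 K/W
R_total = 0.169 K/W
Q = ΔT / R_total = 80 / 0.169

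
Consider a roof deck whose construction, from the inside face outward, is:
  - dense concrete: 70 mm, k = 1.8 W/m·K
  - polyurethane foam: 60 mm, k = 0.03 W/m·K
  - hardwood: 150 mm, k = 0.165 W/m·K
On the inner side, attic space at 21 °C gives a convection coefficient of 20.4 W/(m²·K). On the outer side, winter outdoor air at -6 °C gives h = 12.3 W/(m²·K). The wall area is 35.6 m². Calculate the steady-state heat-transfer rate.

Q ≈ 312 W

Series thermal resistances:
R_inner film = 1/(h_i·A) = 1/(20.4×35.6) = 0.001377 K/W
R_dense concrete = L/(kA) = 0.07/(1.8×35.6) = 0.001092 K/W
R_polyurethane foam = L/(kA) = 0.06/(0.03×35.6) = 0.05618 K/W
R_hardwood = L/(kA) = 0.15/(0.165×35.6) = 0.02554 K/W
R_outer film = 1/(h_o·A) = 1/(12.3×35.6) = 0.002284 K/W
R_total = 0.08647 K/W
Q = ΔT / R_total = 27 / 0.08647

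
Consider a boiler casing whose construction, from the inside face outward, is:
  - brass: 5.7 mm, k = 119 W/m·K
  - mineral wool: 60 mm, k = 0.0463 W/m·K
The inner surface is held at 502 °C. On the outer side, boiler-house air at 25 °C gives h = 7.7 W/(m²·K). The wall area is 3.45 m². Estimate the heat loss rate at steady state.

Using the resistance-network approach (series):
R_brass = L/(kA) = 0.0057/(119×3.45) = 1.388×10^-5 K/W
R_mineral wool = L/(kA) = 0.06/(0.0463×3.45) = 0.3756 K/W
R_outer film = 1/(h_o·A) = 1/(7.7×3.45) = 0.03764 K/W
R_total = 0.4133 K/W
Q = ΔT / R_total = 477 / 0.4133

Q ≈ 1150 W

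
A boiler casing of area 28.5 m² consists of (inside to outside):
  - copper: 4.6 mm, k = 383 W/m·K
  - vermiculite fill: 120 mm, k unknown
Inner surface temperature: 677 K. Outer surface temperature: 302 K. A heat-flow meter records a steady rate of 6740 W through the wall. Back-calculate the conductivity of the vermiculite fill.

Treating each layer as a thermal resistance in series:
R_copper = L/(kA) = 0.0046/(383×28.5) = 4.214×10^-7 K/W
Sum of known resistances R_other = 4.214×10^-7 K/W
Total R = ΔT/Q = 375/6740 = 0.05564 K/W
R_vermiculite fill = R_total − R_other = 0.05564 K/W
k = L/(R·A) = 0.12/(0.05564×28.5)

k ≈ 0.0757 W/(m·K)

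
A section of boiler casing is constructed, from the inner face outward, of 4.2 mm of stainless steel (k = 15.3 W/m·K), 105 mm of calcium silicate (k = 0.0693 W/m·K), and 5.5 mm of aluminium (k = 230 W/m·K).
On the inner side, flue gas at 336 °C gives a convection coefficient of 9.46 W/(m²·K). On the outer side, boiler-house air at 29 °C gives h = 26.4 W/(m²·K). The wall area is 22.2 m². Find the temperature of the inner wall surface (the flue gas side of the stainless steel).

Treating each layer as a thermal resistance in series:
R_inner film = 1/(h_i·A) = 1/(9.46×22.2) = 0.004762 K/W
R_stainless steel = L/(kA) = 0.0042/(15.3×22.2) = 1.237×10^-5 K/W
R_calcium silicate = L/(kA) = 0.105/(0.0693×22.2) = 0.06825 K/W
R_aluminium = L/(kA) = 0.0055/(230×22.2) = 1.077×10^-6 K/W
R_outer film = 1/(h_o·A) = 1/(26.4×22.2) = 0.001706 K/W
R_total = 0.07473 K/W;  Q = ΔT/R_total = 307/0.07473 = 4108 W
T_interface = T_inner − Q·ΣR(inner→interface) = 336 − 4110×0.004762

T ≈ 316 °C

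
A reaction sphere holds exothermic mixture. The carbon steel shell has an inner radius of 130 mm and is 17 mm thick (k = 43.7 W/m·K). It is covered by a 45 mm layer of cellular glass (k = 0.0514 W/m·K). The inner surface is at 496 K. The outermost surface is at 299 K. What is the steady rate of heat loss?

Each spherical layer contributes R = (1/r_i − 1/r_o)/(4πk):
R_carbon steel shell = (1/0.13 − 1/0.147)/(4π×43.7) = 0.00162 K/W
R_cellular glass = (1/0.147 − 1/0.192)/(4π×0.0514) = 2.468 K/W
R_total = 2.47 K/W
Q = ΔT/R_total = 197/2.47

Q ≈ 79.8 W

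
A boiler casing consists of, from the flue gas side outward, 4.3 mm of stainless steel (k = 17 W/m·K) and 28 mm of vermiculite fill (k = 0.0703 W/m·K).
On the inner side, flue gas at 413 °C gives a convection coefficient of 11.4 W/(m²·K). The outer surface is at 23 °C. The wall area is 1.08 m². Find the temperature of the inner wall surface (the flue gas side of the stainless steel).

Thermal resistances in series:
R_inner film = 1/(h_i·A) = 1/(11.4×1.08) = 0.08122 K/W
R_stainless steel = L/(kA) = 0.0043/(17×1.08) = 2.342×10^-4 K/W
R_vermiculite fill = L/(kA) = 0.028/(0.0703×1.08) = 0.3688 K/W
R_total = 0.4502 K/W;  Q = ΔT/R_total = 390/0.4502 = 866.2 W
T_interface = T_inner − Q·ΣR(inner→interface) = 413 − 866×0.08122

T ≈ 343 °C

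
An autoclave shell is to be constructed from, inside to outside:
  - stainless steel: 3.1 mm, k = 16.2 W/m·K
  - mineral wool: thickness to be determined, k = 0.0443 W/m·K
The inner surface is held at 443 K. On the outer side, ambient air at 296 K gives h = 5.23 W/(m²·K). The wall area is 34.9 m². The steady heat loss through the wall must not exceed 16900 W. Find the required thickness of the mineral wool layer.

L ≈ 4.97 mm

Model the wall as resistances in series:
R_stainless steel = L/(kA) = 0.0031/(16.2×34.9) = 5.483×10^-6 K/W
R_outer film = 1/(h_o·A) = 1/(5.23×34.9) = 0.005479 K/W
Sum of the known resistances R_other = 0.005484 K/W
Required total resistance R_tot = ΔT/Q_allow = 147/16900 = 0.008698 K/W
R_mineral wool = R_tot − R_other = 0.003214 K/W
L = R·k·A = 0.003214×0.0443×34.9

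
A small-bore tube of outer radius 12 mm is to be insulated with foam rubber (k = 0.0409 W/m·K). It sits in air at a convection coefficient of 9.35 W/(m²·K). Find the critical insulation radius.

For a cylinder r_cr = k/h = 0.0409/9.35
r_cr = 4.37 mm; since the bare radius (12 mm) is above r_cr, any added insulation will reduce heat loss.

r_cr ≈ 4.37 mm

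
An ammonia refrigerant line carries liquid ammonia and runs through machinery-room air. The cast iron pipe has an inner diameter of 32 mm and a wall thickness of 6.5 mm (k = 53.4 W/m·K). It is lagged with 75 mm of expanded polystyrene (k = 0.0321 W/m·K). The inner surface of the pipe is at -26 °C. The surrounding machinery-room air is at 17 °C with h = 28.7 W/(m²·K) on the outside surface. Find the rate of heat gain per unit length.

q′ ≈ 5.87 W/m

Cylindrical conduction, so R = ln(r₂/r₁)/(2πkL) per layer, in series:
R_cast iron pipe wall = ln(22.5/16)/(2π×53.4×1) = 0.001016 K/W
R_expanded polystyrene = ln(97.5/22.5)/(2π×0.0321×1) = 7.27 K/W
R_outer film = 1/(h_o·2πr_oL) = 1/(28.7×2π×0.0975×1) = 0.05688 K/W
R_total = 7.328 K/W
Q = ΔT/R_total = 43/7.328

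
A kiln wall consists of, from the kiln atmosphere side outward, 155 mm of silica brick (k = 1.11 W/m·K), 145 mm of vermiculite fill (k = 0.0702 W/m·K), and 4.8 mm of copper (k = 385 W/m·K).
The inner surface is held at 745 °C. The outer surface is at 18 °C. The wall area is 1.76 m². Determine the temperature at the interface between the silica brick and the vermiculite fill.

Using the resistance-network approach (series):
R_silica brick = L/(kA) = 0.155/(1.11×1.76) = 0.07934 K/W
R_vermiculite fill = L/(kA) = 0.145/(0.0702×1.76) = 1.174 K/W
R_copper = L/(kA) = 0.0048/(385×1.76) = 7.084×10^-6 K/W
R_total = 1.253 K/W;  Q = ΔT/R_total = 727/1.253 = 580.2 W
T_interface = T_inner − Q·ΣR(inner→interface) = 745 − 580×0.07934

T ≈ 699 °C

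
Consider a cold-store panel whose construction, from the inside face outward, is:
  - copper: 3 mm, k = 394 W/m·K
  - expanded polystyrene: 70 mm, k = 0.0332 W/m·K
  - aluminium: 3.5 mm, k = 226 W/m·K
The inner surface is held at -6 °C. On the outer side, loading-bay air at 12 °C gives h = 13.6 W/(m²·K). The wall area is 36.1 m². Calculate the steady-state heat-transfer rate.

Model the wall as resistances in series:
R_copper = L/(kA) = 0.003/(394×36.1) = 2.109×10^-7 K/W
R_expanded polystyrene = L/(kA) = 0.07/(0.0332×36.1) = 0.05841 K/W
R_aluminium = L/(kA) = 0.0035/(226×36.1) = 4.29×10^-7 K/W
R_outer film = 1/(h_o·A) = 1/(13.6×36.1) = 0.002037 K/W
R_total = 0.06044 K/W
Q = ΔT / R_total = 18 / 0.06044

Q ≈ 298 W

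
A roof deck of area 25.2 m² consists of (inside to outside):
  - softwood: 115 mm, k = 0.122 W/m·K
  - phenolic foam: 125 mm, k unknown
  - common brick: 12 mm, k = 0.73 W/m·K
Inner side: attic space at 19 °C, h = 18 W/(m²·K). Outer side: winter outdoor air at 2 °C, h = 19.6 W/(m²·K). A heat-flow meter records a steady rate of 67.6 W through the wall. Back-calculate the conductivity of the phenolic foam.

Using the resistance-network approach (series):
R_inner film = 1/(h_i·A) = 1/(18×25.2) = 0.002205 K/W
R_softwood = L/(kA) = 0.115/(0.122×25.2) = 0.03741 K/W
R_common brick = L/(kA) = 0.012/(0.73×25.2) = 6.523×10^-4 K/W
R_outer film = 1/(h_o·A) = 1/(19.6×25.2) = 0.002025 K/W
Sum of known resistances R_other = 0.04229 K/W
Total R = ΔT/Q = 17/67.6 = 0.2515 K/W
R_phenolic foam = R_total − R_other = 0.2092 K/W
k = L/(R·A) = 0.125/(0.2092×25.2)

k ≈ 0.0237 W/(m·K)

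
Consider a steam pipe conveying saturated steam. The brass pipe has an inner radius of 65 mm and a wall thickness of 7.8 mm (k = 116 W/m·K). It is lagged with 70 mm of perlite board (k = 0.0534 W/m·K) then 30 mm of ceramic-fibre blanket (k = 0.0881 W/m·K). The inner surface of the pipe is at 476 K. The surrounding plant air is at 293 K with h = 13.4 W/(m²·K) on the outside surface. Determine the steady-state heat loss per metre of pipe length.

For a radial system each layer contributes R = ln(r_out/r_in)/(2πkL); films add R = 1/(hA).
R_brass pipe wall = ln(72.8/65)/(2π×116×1) = 1.555×10^-4 K/W
R_perlite board = ln(142.8/72.8)/(2π×0.0534×1) = 2.008 K/W
R_ceramic-fibre blanket = ln(172.8/142.8)/(2π×0.0881×1) = 0.3445 K/W
R_outer film = 1/(h_o·2πr_oL) = 1/(13.4×2π×0.1728×1) = 0.06873 K/W
R_total = 2.421 K/W
Q = ΔT/R_total = 183/2.421

q′ ≈ 75.6 W/m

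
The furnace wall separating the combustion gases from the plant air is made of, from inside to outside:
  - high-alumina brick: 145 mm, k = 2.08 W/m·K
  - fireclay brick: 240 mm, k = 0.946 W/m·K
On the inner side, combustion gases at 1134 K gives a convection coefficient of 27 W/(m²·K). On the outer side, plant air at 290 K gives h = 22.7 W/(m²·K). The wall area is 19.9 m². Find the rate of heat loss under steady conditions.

Model the wall as resistances in series:
R_inner film = 1/(h_i·A) = 1/(27×19.9) = 0.001861 K/W
R_high-alumina brick = L/(kA) = 0.145/(2.08×19.9) = 0.003503 K/W
R_fireclay brick = L/(kA) = 0.24/(0.946×19.9) = 0.01275 K/W
R_outer film = 1/(h_o·A) = 1/(22.7×19.9) = 0.002214 K/W
R_total = 0.02033 K/W
Q = ΔT / R_total = 844 / 0.02033

Q ≈ 41500 W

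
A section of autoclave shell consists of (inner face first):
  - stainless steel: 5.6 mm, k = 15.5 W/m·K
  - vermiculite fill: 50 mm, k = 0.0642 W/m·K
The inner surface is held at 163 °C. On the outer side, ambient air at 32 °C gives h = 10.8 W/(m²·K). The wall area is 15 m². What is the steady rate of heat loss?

Series thermal resistances:
R_stainless steel = L/(kA) = 0.0056/(15.5×15) = 2.409×10^-5 K/W
R_vermiculite fill = L/(kA) = 0.05/(0.0642×15) = 0.05192 K/W
R_outer film = 1/(h_o·A) = 1/(10.8×15) = 0.006173 K/W
R_total = 0.05812 K/W
Q = ΔT / R_total = 131 / 0.05812

Q ≈ 2250 W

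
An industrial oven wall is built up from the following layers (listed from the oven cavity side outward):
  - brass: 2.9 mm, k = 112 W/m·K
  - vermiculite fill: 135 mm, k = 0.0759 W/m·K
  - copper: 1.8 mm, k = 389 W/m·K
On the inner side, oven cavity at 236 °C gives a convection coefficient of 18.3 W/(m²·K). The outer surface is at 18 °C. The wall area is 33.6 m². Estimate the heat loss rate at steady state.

Q ≈ 4000 W

Using the resistance-network approach (series):
R_inner film = 1/(h_i·A) = 1/(18.3×33.6) = 0.001626 K/W
R_brass = L/(kA) = 0.0029/(112×33.6) = 7.706×10^-7 K/W
R_vermiculite fill = L/(kA) = 0.135/(0.0759×33.6) = 0.05294 K/W
R_copper = L/(kA) = 0.0018/(389×33.6) = 1.377×10^-7 K/W
R_total = 0.05456 K/W
Q = ΔT / R_total = 218 / 0.05456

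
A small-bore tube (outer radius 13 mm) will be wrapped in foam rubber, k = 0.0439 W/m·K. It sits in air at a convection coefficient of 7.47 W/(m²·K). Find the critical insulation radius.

For a cylinder r_cr = k/h = 0.0439/7.47
r_cr = 5.88 mm; since the bare radius (13 mm) is above r_cr, any added insulation will reduce heat loss.

r_cr ≈ 5.88 mm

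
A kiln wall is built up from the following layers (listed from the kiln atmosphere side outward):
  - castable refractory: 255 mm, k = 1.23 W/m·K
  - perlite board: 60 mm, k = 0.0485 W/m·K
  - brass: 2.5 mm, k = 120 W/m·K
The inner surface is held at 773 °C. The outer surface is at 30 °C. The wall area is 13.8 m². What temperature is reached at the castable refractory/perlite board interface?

T ≈ 666 °C

Thermal resistances in series:
R_castable refractory = L/(kA) = 0.255/(1.23×13.8) = 0.01502 K/W
R_perlite board = L/(kA) = 0.06/(0.0485×13.8) = 0.08965 K/W
R_brass = L/(kA) = 0.0025/(120×13.8) = 1.51×10^-6 K/W
R_total = 0.1047 K/W;  Q = ΔT/R_total = 743/0.1047 = 7098 W
T_interface = T_inner − Q·ΣR(inner→interface) = 773 − 7100×0.01502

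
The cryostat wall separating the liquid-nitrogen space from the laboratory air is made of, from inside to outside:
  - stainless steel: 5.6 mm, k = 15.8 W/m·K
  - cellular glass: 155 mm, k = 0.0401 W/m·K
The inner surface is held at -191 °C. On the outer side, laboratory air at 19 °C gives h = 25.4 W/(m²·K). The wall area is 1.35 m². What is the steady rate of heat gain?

Series thermal resistances:
R_stainless steel = L/(kA) = 0.0056/(15.8×1.35) = 2.625×10^-4 K/W
R_cellular glass = L/(kA) = 0.155/(0.0401×1.35) = 2.863 K/W
R_outer film = 1/(h_o·A) = 1/(25.4×1.35) = 0.02916 K/W
R_total = 2.893 K/W
Q = ΔT / R_total = 210 / 2.893

Q ≈ 72.6 W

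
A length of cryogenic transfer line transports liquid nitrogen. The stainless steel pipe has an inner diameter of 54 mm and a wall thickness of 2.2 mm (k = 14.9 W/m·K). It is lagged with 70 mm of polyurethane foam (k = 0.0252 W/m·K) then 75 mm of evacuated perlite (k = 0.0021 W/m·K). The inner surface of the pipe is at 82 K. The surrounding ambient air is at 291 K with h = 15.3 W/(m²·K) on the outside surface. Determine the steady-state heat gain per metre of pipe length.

Cylindrical conduction, so R = ln(r₂/r₁)/(2πkL) per layer, in series:
R_stainless steel pipe wall = ln(29.2/27)/(2π×14.9×1) = 8.367×10^-4 K/W
R_polyurethane foam = ln(99.2/29.2)/(2π×0.0252×1) = 7.724 K/W
R_evacuated perlite = ln(174.2/99.2)/(2π×0.0021×1) = 42.67 K/W
R_outer film = 1/(h_o·2πr_oL) = 1/(15.3×2π×0.1742×1) = 0.05971 K/W
R_total = 50.46 K/W
Q = ΔT/R_total = 209/50.46

q′ ≈ 4.14 W/m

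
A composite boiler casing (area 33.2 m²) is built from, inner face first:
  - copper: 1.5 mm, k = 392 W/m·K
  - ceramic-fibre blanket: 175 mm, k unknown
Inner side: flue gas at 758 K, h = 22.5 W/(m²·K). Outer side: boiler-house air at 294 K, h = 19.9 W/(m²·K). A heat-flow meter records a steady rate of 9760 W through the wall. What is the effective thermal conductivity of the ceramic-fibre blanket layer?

Series thermal resistances:
R_inner film = 1/(h_i·A) = 1/(22.5×33.2) = 0.001339 K/W
R_copper = L/(kA) = 0.0015/(392×33.2) = 1.153×10^-7 K/W
R_outer film = 1/(h_o·A) = 1/(19.9×33.2) = 0.001514 K/W
Sum of known resistances R_other = 0.002852 K/W
Total R = ΔT/Q = 464/9760 = 0.04754 K/W
R_ceramic-fibre blanket = R_total − R_other = 0.04469 K/W
k = L/(R·A) = 0.175/(0.04469×33.2)

k ≈ 0.118 W/(m·K)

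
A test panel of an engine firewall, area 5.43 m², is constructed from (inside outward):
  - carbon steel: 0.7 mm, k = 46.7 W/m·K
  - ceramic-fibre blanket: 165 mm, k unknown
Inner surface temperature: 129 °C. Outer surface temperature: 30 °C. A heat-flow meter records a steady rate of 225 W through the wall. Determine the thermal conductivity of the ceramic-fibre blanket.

k ≈ 0.0691 W/(m·K)

Model the wall as resistances in series:
R_carbon steel = L/(kA) = 0.0007/(46.7×5.43) = 2.76×10^-6 K/W
Sum of known resistances R_other = 2.76×10^-6 K/W
Total R = ΔT/Q = 99/225 = 0.44 K/W
R_ceramic-fibre blanket = R_total − R_other = 0.44 K/W
k = L/(R·A) = 0.165/(0.44×5.43)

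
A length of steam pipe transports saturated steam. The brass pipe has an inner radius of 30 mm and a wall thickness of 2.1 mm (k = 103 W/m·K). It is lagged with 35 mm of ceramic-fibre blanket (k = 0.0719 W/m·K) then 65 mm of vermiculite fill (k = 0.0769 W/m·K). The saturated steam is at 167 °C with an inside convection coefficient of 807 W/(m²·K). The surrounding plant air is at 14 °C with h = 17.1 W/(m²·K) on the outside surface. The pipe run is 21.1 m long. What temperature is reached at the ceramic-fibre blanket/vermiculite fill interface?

T ≈ 86.4 °C

Per-layer cylindrical resistances, series-summed:
R_inner film = 1/(h_i·2πr₁L) = 1/(807×2π×0.03×21.1) = 3.116×10^-4 K/W
R_brass pipe wall = ln(32.1/30)/(2π×103×21.1) = 4.955×10^-6 K/W
R_ceramic-fibre blanket = ln(67.1/32.1)/(2π×0.0719×21.1) = 0.07735 K/W
R_vermiculite fill = ln(132.1/67.1)/(2π×0.0769×21.1) = 0.06644 K/W
R_outer film = 1/(h_o·2πr_oL) = 1/(17.1×2π×0.1321×21.1) = 0.003339 K/W
R_total = 0.1474 K/W
Q = ΔT/R_total = 153/0.1474
Q = 1040 W
T_interface = T_inner − Q·ΣR(inner→interface) = 167 − 1040×0.07767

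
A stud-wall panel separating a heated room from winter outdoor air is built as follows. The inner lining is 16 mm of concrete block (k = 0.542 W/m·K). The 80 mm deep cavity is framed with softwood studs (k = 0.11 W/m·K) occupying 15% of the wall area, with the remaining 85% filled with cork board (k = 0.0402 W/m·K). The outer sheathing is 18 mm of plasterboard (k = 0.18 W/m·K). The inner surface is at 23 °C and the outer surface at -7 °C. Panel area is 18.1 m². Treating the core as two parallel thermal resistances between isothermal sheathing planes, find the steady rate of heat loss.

Q ≈ 318 W

Sheathing layers in series; stud and cavity paths in parallel between them.
R_inner = 0.016/(0.542×18.1) = 0.001631 K/W
R_stud  = 0.08/(0.11×0.15×18.1) = 0.2679 K/W
R_cav   = 0.08/(0.0402×0.85×18.1) = 0.1294 K/W
1/R_core = 1/R_stud + 1/R_cav → R_core = 0.08723 K/W
R_outer = 0.018/(0.18×18.1) = 0.005525 K/W
R_total = 0.09438 K/W
Q = ΔT/R_total = 30/0.09438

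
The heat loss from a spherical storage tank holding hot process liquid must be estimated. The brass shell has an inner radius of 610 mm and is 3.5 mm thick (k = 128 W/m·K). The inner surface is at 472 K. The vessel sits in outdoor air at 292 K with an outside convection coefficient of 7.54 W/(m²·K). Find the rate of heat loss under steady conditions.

Q ≈ 6420 W

Spherical conduction: R = (1/r_in − 1/r_out)/(4πk) per layer; series-sum.
R_brass shell = (1/0.61 − 1/0.6135)/(4π×128) = 5.814×10^-6 K/W
R_outer film = 1/(h·4πr_o²) = 1/(7.54×4π×0.6135²) = 0.02804 K/W
R_total = 0.02805 K/W
Q = ΔT/R_total = 180/0.02805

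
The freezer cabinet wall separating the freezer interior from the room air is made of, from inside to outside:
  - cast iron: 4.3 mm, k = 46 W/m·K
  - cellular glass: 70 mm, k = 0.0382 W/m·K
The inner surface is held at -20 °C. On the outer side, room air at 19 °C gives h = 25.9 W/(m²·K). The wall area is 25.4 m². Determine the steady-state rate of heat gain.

Q ≈ 529 W

Using the resistance-network approach (series):
R_cast iron = L/(kA) = 0.0043/(46×25.4) = 3.68×10^-6 K/W
R_cellular glass = L/(kA) = 0.07/(0.0382×25.4) = 0.07214 K/W
R_outer film = 1/(h_o·A) = 1/(25.9×25.4) = 0.00152 K/W
R_total = 0.07367 K/W
Q = ΔT / R_total = 39 / 0.07367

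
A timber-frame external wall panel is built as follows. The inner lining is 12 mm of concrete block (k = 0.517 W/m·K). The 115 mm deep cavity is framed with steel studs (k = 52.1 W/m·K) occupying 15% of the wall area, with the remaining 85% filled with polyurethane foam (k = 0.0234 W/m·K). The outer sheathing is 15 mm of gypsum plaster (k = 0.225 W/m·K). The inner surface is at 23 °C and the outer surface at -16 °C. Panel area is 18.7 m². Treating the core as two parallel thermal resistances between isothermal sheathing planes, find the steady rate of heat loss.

Q ≈ 6980 W

Sheathing layers in series; stud and cavity paths in parallel between them.
R_inner = 0.012/(0.517×18.7) = 0.001241 K/W
R_stud  = 0.115/(52.1×0.15×18.7) = 7.869×10^-4 K/W
R_cav   = 0.115/(0.0234×0.85×18.7) = 0.3092 K/W
1/R_core = 1/R_stud + 1/R_cav → R_core = 7.849×10^-4 K/W
R_outer = 0.015/(0.225×18.7) = 0.003565 K/W
R_total = 0.005591 K/W
Q = ΔT/R_total = 39/0.005591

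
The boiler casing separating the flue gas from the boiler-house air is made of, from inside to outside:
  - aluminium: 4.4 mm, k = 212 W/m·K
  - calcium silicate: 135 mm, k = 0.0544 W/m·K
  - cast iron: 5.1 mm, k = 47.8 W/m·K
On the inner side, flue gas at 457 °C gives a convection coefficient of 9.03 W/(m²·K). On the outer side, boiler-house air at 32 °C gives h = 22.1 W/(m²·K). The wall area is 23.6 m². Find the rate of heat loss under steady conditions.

Q ≈ 3800 W

Series thermal resistances:
R_inner film = 1/(h_i·A) = 1/(9.03×23.6) = 0.004692 K/W
R_aluminium = L/(kA) = 0.0044/(212×23.6) = 8.794×10^-7 K/W
R_calcium silicate = L/(kA) = 0.135/(0.0544×23.6) = 0.1052 K/W
R_cast iron = L/(kA) = 0.0051/(47.8×23.6) = 4.521×10^-6 K/W
R_outer film = 1/(h_o·A) = 1/(22.1×23.6) = 0.001917 K/W
R_total = 0.1118 K/W
Q = ΔT / R_total = 425 / 0.1118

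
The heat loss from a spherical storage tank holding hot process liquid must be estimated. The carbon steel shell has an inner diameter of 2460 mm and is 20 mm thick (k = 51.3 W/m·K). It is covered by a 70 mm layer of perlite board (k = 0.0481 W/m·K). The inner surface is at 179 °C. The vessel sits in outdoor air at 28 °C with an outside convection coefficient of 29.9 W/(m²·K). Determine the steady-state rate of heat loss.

Q ≈ 2100 W

Each spherical layer contributes R = (1/r_i − 1/r_o)/(4πk):
R_carbon steel shell = (1/1.23 − 1/1.25)/(4π×51.3) = 2.018×10^-5 K/W
R_perlite board = (1/1.25 − 1/1.32)/(4π×0.0481) = 0.07019 K/W
R_outer film = 1/(h·4πr_o²) = 1/(29.9×4π×1.32²) = 0.001527 K/W
R_total = 0.07174 K/W
Q = ΔT/R_total = 151/0.07174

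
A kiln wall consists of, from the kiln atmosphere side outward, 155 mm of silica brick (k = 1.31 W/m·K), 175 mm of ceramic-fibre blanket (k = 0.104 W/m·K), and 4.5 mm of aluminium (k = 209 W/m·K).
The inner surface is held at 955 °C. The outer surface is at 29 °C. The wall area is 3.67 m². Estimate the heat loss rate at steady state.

Q ≈ 1890 W

Model the wall as resistances in series:
R_silica brick = L/(kA) = 0.155/(1.31×3.67) = 0.03224 K/W
R_ceramic-fibre blanket = L/(kA) = 0.175/(0.104×3.67) = 0.4585 K/W
R_aluminium = L/(kA) = 0.0045/(209×3.67) = 5.867×10^-6 K/W
R_total = 0.4907 K/W
Q = ΔT / R_total = 926 / 0.4907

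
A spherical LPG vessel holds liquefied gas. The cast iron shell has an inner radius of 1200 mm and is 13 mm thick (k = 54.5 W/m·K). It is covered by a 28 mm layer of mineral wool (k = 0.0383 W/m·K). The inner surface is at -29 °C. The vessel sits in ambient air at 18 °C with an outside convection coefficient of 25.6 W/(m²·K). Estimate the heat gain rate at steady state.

Q ≈ 1160 W

Radial (spherical) resistances in series:
R_cast iron shell = (1/1.2 − 1/1.213)/(4π×54.5) = 1.304×10^-5 K/W
R_mineral wool = (1/1.213 − 1/1.241)/(4π×0.0383) = 0.03865 K/W
R_outer film = 1/(h·4πr_o²) = 1/(25.6×4π×1.241²) = 0.002018 K/W
R_total = 0.04068 K/W
Q = ΔT/R_total = 47/0.04068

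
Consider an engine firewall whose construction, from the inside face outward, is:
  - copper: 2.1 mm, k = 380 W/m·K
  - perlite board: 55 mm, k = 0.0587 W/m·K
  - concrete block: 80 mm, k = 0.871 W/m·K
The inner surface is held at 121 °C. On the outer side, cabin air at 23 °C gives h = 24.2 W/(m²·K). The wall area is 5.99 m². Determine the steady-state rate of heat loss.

Series thermal resistances:
R_copper = L/(kA) = 0.0021/(380×5.99) = 9.226×10^-7 K/W
R_perlite board = L/(kA) = 0.055/(0.0587×5.99) = 0.1564 K/W
R_concrete block = L/(kA) = 0.08/(0.871×5.99) = 0.01533 K/W
R_outer film = 1/(h_o·A) = 1/(24.2×5.99) = 0.006899 K/W
R_total = 0.1787 K/W
Q = ΔT / R_total = 98 / 0.1787

Q ≈ 549 W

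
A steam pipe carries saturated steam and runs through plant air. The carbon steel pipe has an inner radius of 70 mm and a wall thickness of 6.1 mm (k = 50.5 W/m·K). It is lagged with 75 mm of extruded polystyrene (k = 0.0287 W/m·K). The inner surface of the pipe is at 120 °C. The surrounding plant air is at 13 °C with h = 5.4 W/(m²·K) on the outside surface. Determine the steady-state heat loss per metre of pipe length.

Cylindrical conduction, so R = ln(r₂/r₁)/(2πkL) per layer, in series:
R_carbon steel pipe wall = ln(76.1/70)/(2π×50.5×1) = 2.633×10^-4 K/W
R_extruded polystyrene = ln(151.1/76.1)/(2π×0.0287×1) = 3.804 K/W
R_outer film = 1/(h_o·2πr_oL) = 1/(5.4×2π×0.1511×1) = 0.1951 K/W
R_total = 3.999 K/W
Q = ΔT/R_total = 107/3.999

q′ ≈ 26.8 W/m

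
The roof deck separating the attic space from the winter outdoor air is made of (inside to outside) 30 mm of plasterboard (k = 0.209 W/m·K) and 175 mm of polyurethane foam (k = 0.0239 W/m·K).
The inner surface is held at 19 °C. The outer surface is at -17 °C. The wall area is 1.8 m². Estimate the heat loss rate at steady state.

Q ≈ 8.68 W

Model the wall as resistances in series:
R_plasterboard = L/(kA) = 0.03/(0.209×1.8) = 0.07974 K/W
R_polyurethane foam = L/(kA) = 0.175/(0.0239×1.8) = 4.068 K/W
R_total = 4.148 K/W
Q = ΔT / R_total = 36 / 4.148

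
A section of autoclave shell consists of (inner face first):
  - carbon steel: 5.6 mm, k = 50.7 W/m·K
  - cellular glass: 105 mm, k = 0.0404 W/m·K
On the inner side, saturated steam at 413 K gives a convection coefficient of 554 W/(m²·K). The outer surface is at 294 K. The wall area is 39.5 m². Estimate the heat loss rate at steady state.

Q ≈ 1810 W

Model the wall as resistances in series:
R_inner film = 1/(h_i·A) = 1/(554×39.5) = 4.57×10^-5 K/W
R_carbon steel = L/(kA) = 0.0056/(50.7×39.5) = 2.796×10^-6 K/W
R_cellular glass = L/(kA) = 0.105/(0.0404×39.5) = 0.0658 K/W
R_total = 0.06585 K/W
Q = ΔT / R_total = 119 / 0.06585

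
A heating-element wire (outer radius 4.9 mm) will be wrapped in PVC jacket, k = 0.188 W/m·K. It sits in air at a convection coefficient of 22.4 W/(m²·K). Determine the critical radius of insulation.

For a cylinder r_cr = k/h = 0.188/22.4
r_cr = 8.39 mm; since the bare radius (4.9 mm) is below r_cr, adding a thin layer of insulation will *increase* heat loss.

r_cr ≈ 8.39 mm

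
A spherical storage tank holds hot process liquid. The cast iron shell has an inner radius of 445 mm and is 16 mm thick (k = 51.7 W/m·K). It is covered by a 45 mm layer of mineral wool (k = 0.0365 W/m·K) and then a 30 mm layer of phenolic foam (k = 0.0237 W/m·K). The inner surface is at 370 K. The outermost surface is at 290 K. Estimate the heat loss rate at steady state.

Q ≈ 101 W

For a spherical shell R = (1/r₁ − 1/r₂)/(4πk); film R = 1/(h·4πr²). In series:
R_cast iron shell = (1/0.445 − 1/0.461)/(4π×51.7) = 1.2×10^-4 K/W
R_mineral wool = (1/0.461 − 1/0.506)/(4π×0.0365) = 0.4206 K/W
R_phenolic foam = (1/0.506 − 1/0.536)/(4π×0.0237) = 0.3714 K/W
R_total = 0.7921 K/W
Q = ΔT/R_total = 80/0.7921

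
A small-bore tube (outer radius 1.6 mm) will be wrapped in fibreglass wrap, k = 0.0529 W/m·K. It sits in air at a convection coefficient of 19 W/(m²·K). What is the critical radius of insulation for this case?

r_cr ≈ 2.78 mm

For a cylinder r_cr = k/h = 0.0529/19
r_cr = 2.78 mm; since the bare radius (1.6 mm) is below r_cr, adding a thin layer of insulation will *increase* heat loss.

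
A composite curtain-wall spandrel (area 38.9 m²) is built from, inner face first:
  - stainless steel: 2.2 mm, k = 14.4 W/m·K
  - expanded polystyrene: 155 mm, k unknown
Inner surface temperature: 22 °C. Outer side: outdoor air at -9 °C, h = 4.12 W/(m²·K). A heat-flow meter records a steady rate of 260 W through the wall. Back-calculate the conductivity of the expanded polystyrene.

k ≈ 0.0353 W/(m·K)

Model the wall as resistances in series:
R_stainless steel = L/(kA) = 0.0022/(14.4×38.9) = 3.927×10^-6 K/W
R_outer film = 1/(h_o·A) = 1/(4.12×38.9) = 0.00624 K/W
Sum of known resistances R_other = 0.006243 K/W
Total R = ΔT/Q = 31/260 = 0.1192 K/W
R_expanded polystyrene = R_total − R_other = 0.113 K/W
k = L/(R·A) = 0.155/(0.113×38.9)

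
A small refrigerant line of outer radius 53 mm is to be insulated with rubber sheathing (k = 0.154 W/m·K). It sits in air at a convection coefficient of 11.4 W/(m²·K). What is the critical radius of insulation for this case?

For a cylinder r_cr = k/h = 0.154/11.4
r_cr = 13.5 mm; since the bare radius (53 mm) is above r_cr, any added insulation will reduce heat loss.

r_cr ≈ 13.5 mm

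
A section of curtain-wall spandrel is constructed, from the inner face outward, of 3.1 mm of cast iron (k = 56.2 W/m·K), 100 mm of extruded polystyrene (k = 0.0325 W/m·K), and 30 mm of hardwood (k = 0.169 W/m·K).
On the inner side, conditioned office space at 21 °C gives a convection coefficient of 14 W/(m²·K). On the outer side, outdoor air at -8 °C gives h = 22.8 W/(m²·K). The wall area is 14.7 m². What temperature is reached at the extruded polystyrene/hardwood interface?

Treating each layer as a thermal resistance in series:
R_inner film = 1/(h_i·A) = 1/(14×14.7) = 0.004859 K/W
R_cast iron = L/(kA) = 0.0031/(56.2×14.7) = 3.752×10^-6 K/W
R_extruded polystyrene = L/(kA) = 0.1/(0.0325×14.7) = 0.2093 K/W
R_hardwood = L/(kA) = 0.03/(0.169×14.7) = 0.01208 K/W
R_outer film = 1/(h_o·A) = 1/(22.8×14.7) = 0.002984 K/W
R_total = 0.2292 K/W;  Q = ΔT/R_total = 29/0.2292 = 126.5 W
T_interface = T_inner − Q·ΣR(inner→interface) = 21 − 127×0.2142

T ≈ -6.09 °C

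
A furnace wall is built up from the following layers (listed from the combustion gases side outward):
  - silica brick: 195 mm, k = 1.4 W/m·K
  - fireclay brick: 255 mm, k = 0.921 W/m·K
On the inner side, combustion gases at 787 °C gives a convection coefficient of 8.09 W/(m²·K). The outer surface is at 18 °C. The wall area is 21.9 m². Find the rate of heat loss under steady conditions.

Q ≈ 31200 W

Using the resistance-network approach (series):
R_inner film = 1/(h_i·A) = 1/(8.09×21.9) = 0.005644 K/W
R_silica brick = L/(kA) = 0.195/(1.4×21.9) = 0.00636 K/W
R_fireclay brick = L/(kA) = 0.255/(0.921×21.9) = 0.01264 K/W
R_total = 0.02465 K/W
Q = ΔT / R_total = 769 / 0.02465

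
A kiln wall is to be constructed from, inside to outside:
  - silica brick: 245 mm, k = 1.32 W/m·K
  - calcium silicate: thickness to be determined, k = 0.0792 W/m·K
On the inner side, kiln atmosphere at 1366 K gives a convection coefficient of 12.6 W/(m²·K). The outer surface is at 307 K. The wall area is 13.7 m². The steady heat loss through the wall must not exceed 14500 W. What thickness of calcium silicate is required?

Model the wall as resistances in series:
R_inner film = 1/(h_i·A) = 1/(12.6×13.7) = 0.005793 K/W
R_silica brick = L/(kA) = 0.245/(1.32×13.7) = 0.01355 K/W
Sum of the known resistances R_other = 0.01934 K/W
Required total resistance R_tot = ΔT/Q_allow = 1059/14500 = 0.07303 K/W
R_calcium silicate = R_tot − R_other = 0.05369 K/W
L = R·k·A = 0.05369×0.0792×13.7

L ≈ 58.3 mm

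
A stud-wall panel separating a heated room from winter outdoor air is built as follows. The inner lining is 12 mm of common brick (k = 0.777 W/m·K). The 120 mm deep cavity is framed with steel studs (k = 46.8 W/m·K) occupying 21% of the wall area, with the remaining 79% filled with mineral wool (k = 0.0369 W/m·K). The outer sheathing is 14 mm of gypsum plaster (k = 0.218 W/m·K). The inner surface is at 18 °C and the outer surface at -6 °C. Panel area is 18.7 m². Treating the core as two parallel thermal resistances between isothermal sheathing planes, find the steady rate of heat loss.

Q ≈ 4890 W

Sheathing layers in series; stud and cavity paths in parallel between them.
R_inner = 0.012/(0.777×18.7) = 8.259×10^-4 K/W
R_stud  = 0.12/(46.8×0.21×18.7) = 6.529×10^-4 K/W
R_cav   = 0.12/(0.0369×0.79×18.7) = 0.2201 K/W
1/R_core = 1/R_stud + 1/R_cav → R_core = 6.51×10^-4 K/W
R_outer = 0.014/(0.218×18.7) = 0.003434 K/W
R_total = 0.004911 K/W
Q = ΔT/R_total = 24/0.004911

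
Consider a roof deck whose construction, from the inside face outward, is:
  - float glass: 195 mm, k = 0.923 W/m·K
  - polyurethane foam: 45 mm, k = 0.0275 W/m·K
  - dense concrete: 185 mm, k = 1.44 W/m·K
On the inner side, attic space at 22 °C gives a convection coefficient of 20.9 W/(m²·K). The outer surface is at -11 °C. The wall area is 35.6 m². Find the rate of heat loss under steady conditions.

Thermal resistances in series:
R_inner film = 1/(h_i·A) = 1/(20.9×35.6) = 0.001344 K/W
R_float glass = L/(kA) = 0.195/(0.923×35.6) = 0.005934 K/W
R_polyurethane foam = L/(kA) = 0.045/(0.0275×35.6) = 0.04597 K/W
R_dense concrete = L/(kA) = 0.185/(1.44×35.6) = 0.003609 K/W
R_total = 0.05685 K/W
Q = ΔT / R_total = 33 / 0.05685

Q ≈ 580 W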